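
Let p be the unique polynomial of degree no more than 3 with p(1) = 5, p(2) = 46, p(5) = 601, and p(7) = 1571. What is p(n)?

p(n) = 4n^3 + 4n^2 + n - 4

Write p(n) = an^3 + bn^2 + cn + d. Substituting each data point gives a linear system:
  a + b + c + d = 5
  8a + 4b + 2c + d = 46
  125a + 25b + 5c + d = 601
  343a + 49b + 7c + d = 1571
Solving the system yields a = 4, b = 4, c = 1, d = -4.
So p(n) = 4n^3 + 4n^2 + n - 4.
Check: p(7) = 1571. ✓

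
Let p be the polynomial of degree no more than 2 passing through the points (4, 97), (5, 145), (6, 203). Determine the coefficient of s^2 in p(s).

Write p(s) = as^2 + bs + c. Substituting each data point gives a linear system:
  16a + 4b + c = 97
  25a + 5b + c = 145
  36a + 6b + c = 203
Solving the system yields a = 5, b = 3, c = 5.
So p(s) = 5s^2 + 3s + 5.
The leading coefficient is 5.

5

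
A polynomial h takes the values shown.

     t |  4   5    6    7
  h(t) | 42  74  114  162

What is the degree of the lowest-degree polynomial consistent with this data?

Forward differences of the values at t = 4, 5, 6, 7:
  h  : 42  74  114  162
  Δ  : 32  40  48
  Δ^2: 8  8
  Δ^3: 0
The second differences are constant (8) and nonzero, while all higher differences vanish, so the minimal degree is 2.

2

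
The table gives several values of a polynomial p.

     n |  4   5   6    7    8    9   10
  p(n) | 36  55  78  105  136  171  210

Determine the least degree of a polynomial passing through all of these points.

2

Forward differences of the values at n = 4, 5, 6, 7, 8, 9, 10:
  p  : 36  55  78  105  136  171  210
  Δ  : 19  23  27  31  35  39
  Δ^2: 4  4  4  4  4
  Δ^3: 0  0  0  0
  Δ^4: 0  0  0
  Δ^5: 0  0
  Δ^6: 0
The second differences are constant (4) and nonzero, while all higher differences vanish, so the minimal degree is 2.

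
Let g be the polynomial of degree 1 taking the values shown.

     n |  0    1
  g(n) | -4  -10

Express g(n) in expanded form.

Write g(n) = an + b. Substituting each data point gives a linear system:
  b = -4
  a + b = -10
Solving the system yields a = -6, b = -4.
So g(n) = -6n - 4.
Check: g(1) = -10. ✓

g(n) = -6n - 4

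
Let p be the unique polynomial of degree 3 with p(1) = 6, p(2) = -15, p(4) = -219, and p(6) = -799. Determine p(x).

Write p(x) = ax^3 + bx^2 + cx + d. Substituting each data point gives a linear system:
  a + b + c + d = 6
  8a + 4b + 2c + d = -15
  64a + 16b + 4c + d = -219
  216a + 36b + 6c + d = -799
Solving the system yields a = -4, b = 1, c = 4, d = 5.
So p(x) = -4x^3 + x^2 + 4x + 5.
Check: p(2) = -15. ✓

p(x) = -4x^3 + x^2 + 4x + 5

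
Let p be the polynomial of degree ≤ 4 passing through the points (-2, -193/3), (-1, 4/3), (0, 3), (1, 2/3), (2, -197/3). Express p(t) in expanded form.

p(t) = -5t^4 + 3t^2 - (1/3)t + 3

Write p(t) = at^4 + bt^3 + ct^2 + dt + e. Substituting each data point gives a linear system:
  16a - 8b + 4c - 2d + e = -193/3
  a - b + c - d + e = 4/3
  e = 3
  a + b + c + d + e = 2/3
  16a + 8b + 4c + 2d + e = -197/3
Solving the system yields a = -5, b = 0, c = 3, d = -1/3, e = 3.
So p(t) = -5t^4 + 3t^2 - (1/3)t + 3.
Check: p(0) = 3. ✓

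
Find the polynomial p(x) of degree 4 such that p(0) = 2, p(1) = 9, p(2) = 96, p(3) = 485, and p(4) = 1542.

Write p(x) = ax^4 + bx^3 + cx^2 + dx + e. Substituting each data point gives a linear system:
  e = 2
  a + b + c + d + e = 9
  16a + 8b + 4c + 2d + e = 96
  81a + 27b + 9c + 3d + e = 485
  256a + 64b + 16c + 4d + e = 1542
Solving the system yields a = 6, b = 1, c = -5, d = 5, e = 2.
So p(x) = 6x⁴ + x³ - 5x² + 5x + 2.
Check: p(2) = 96. ✓

p(x) = 6x^4 + x^3 - 5x^2 + 5x + 2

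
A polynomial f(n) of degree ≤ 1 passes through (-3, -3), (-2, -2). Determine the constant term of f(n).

Write f(n) = an + b. Substituting each data point gives a linear system:
  -3a + b = -3
  -2a + b = -2
Solving the system yields a = 1, b = 0.
So f(n) = n.
The constant term is 0.

0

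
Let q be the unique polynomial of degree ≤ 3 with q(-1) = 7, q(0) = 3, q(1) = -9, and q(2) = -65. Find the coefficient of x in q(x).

-2

Write q(x) = ax^3 + bx^2 + cx + d. Substituting each data point gives a linear system:
  -a + b - c + d = 7
  d = 3
  a + b + c + d = -9
  8a + 4b + 2c + d = -65
Solving the system yields a = -6, b = -4, c = -2, d = 3.
So q(x) = -6x³ - 4x² - 2x + 3.
The coefficient of x is -2.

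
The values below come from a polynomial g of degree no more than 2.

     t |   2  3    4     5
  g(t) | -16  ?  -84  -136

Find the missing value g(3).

-44

On equispaced nodes a degree-2 polynomial has vanishing third forward difference, so
  - g(2) + 3·g(3) - 3·g(4) + g(5) = 0.
Substituting the known values and solving for g(3):
  3·g(3) = -132
  g(3) = -44.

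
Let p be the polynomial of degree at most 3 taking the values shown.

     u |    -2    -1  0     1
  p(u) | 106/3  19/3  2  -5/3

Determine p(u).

p(u) = -4u^3 + (1/3)u^2 + 2

Using the Lagrange interpolation formula with nodes -2, -1, 0, 1:
  L_0(u) = (u + 1)u(u - 1) / -6
  L_1(u) = (u + 2)u(u - 1) / 2
  L_2(u) = (u + 2)(u + 1)(u - 1) / -2
  L_3(u) = (u + 2)(u + 1)u / 6
Then p(u) = 106/3·L_0(u) + 19/3·L_1(u) + 2·L_2(u) - 5/3·L_3(u).
Expanding and collecting terms gives p(u) = -4u³ + (1/3)u² + 2.
Check: p(-1) = 19/3. ✓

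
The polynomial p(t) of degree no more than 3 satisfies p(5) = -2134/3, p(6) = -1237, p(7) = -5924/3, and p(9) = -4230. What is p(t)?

Using the Lagrange interpolation formula with nodes 5, 6, 7, 9:
  L_0(t) = (t - 6)(t - 7)(t - 9) / -8
  L_1(t) = (t - 5)(t - 7)(t - 9) / 3
  L_2(t) = (t - 5)(t - 6)(t - 9) / -4
  L_3(t) = (t - 5)(t - 6)(t - 7) / 24
Then p(t) = -2134/3·L_0(t) - 1237·L_1(t) - 5924/3·L_2(t) - 4230·L_3(t).
Expanding and collecting terms gives p(t) = -6t^3 + 2t^2 - (5/3)t - 3.
Check: p(6) = -1237. ✓

p(t) = -6t^3 + 2t^2 - (5/3)t - 3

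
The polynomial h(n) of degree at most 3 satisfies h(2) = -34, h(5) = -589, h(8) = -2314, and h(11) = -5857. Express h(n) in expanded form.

h(n) = -4n^3 - 5n^2 + 6n + 6

Write h(n) = an^3 + bn^2 + cn + d. Substituting each data point gives a linear system:
  8a + 4b + 2c + d = -34
  125a + 25b + 5c + d = -589
  512a + 64b + 8c + d = -2314
  1331a + 121b + 11c + d = -5857
Solving the system yields a = -4, b = -5, c = 6, d = 6.
So h(n) = -4n^3 - 5n^2 + 6n + 6.
Check: h(11) = -5857. ✓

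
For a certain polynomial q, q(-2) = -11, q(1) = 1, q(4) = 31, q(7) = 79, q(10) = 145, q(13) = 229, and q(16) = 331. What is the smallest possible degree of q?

Forward differences of the values at n = -2, 1, 4, 7, 10, 13, 16:
  q  : -11  1  31  79  145  229  331
  Δ  : 12  30  48  66  84  102
  Δ^2: 18  18  18  18  18
  Δ^3: 0  0  0  0
  Δ^4: 0  0  0
  Δ^5: 0  0
  Δ^6: 0
The second differences are constant (18) and nonzero, while all higher differences vanish, so the minimal degree is 2.

2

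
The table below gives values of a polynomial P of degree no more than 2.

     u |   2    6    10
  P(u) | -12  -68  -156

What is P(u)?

P(u) = -u^2 - 6u + 4

Using the Lagrange interpolation formula with nodes 2, 6, 10:
  L_0(u) = (u - 6)(u - 10) / 32
  L_1(u) = (u - 2)(u - 10) / -16
  L_2(u) = (u - 2)(u - 6) / 32
Then P(u) = -12·L_0(u) - 68·L_1(u) - 156·L_2(u).
Expanding and collecting terms gives P(u) = -u^2 - 6u + 4.
Check: P(6) = -68. ✓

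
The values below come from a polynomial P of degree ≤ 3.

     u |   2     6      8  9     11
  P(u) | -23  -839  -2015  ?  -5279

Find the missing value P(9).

The 4 known points determine the degree-3 polynomial uniquely.
Write P(u) = au^3 + bu^2 + cu + d. Substituting each data point gives a linear system:
  8a + 4b + 2c + d = -23
  216a + 36b + 6c + d = -839
  512a + 64b + 8c + d = -2015
  1331a + 121b + 11c + d = -5279
Solving the system yields a = -4, b = 0, c = 4, d = 1.
So P(u) = -4u^3 + 4u + 1.
Then P(9) = -2879.

-2879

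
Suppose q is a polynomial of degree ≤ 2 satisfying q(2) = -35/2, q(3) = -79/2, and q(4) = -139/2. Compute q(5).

Using the Lagrange interpolation formula with nodes 2, 3, 4:
  L_0(s) = (s - 3)(s - 4) / 2
  L_1(s) = (s - 2)(s - 4) / -1
  L_2(s) = (s - 2)(s - 3) / 2
Then q(s) = -35/2·L_0(s) - 79/2·L_1(s) - 139/2·L_2(s).
Expanding and collecting terms gives q(s) = -4s² - 2s + 5/2.
Evaluating at s = 5: q(5) = -215/2.

-215/2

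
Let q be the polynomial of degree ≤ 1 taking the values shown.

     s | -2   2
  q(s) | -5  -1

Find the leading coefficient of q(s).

1

Write q(s) = as + b. Substituting each data point gives a linear system:
  -2a + b = -5
  2a + b = -1
Solving the system yields a = 1, b = -3.
So q(s) = s - 3.
The leading coefficient is 1.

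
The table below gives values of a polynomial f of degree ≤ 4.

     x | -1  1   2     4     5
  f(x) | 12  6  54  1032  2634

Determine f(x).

Write f(x) = ax^4 + bx^3 + cx^2 + dx + e. Substituting each data point gives a linear system:
  a - b + c - d + e = 12
  a + b + c + d + e = 6
  16a + 8b + 4c + 2d + e = 54
  256a + 64b + 16c + 4d + e = 1032
  625a + 125b + 25c + 5d + e = 2634
Solving the system yields a = 5, b = -4, c = 0, d = 1, e = 4.
So f(x) = 5x^4 - 4x^3 + x + 4.
Check: f(2) = 54. ✓

f(x) = 5x^4 - 4x^3 + x + 4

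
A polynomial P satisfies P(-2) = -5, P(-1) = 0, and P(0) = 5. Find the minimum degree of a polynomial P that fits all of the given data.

1

Forward differences of the values at s = -2, -1, 0:
  P  : -5  0  5
  Δ  : 5  5
  Δ^2: 0
The first differences are constant (5) and nonzero, while all higher differences vanish, so the minimal degree is 1.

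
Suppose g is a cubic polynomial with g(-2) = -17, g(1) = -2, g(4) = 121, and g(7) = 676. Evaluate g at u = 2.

Forward differences of the values at u = -2, 1, 4, 7:
  g  : -17  -2  121  676
  Δ  : 15  123  555
  Δ^2: 108  432
  Δ^3: 324
The third differences are constant, confirming degree 3.
Interpolating (Newton forward form) and evaluating at u = 2 gives g(2) = 11.

11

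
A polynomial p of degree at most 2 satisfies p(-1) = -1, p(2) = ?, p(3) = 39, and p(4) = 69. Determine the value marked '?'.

The 3 known points determine the degree-2 polynomial uniquely.
Write p(u) = au^2 + bu + c. Substituting each data point gives a linear system:
  a - b + c = -1
  9a + 3b + c = 39
  16a + 4b + c = 69
Solving the system yields a = 4, b = 2, c = -3.
So p(u) = 4u^2 + 2u - 3.
Then p(2) = 17.

17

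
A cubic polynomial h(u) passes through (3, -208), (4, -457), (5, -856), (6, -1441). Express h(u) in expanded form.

Using the Lagrange interpolation formula with nodes 3, 4, 5, 6:
  L_0(u) = (u - 4)(u - 5)(u - 6) / -6
  L_1(u) = (u - 3)(u - 5)(u - 6) / 2
  L_2(u) = (u - 3)(u - 4)(u - 6) / -2
  L_3(u) = (u - 3)(u - 4)(u - 5) / 6
Then h(u) = -208·L_0(u) - 457·L_1(u) - 856·L_2(u) - 1441·L_3(u).
Expanding and collecting terms gives h(u) = -6u³ - 3u² - 6u - 1.
Check: h(4) = -457. ✓

h(u) = -6u^3 - 3u^2 - 6u - 1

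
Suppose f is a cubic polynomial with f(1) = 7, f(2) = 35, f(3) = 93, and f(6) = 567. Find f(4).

Write f(s) = as^3 + bs^2 + cs + d. Substituting each data point gives a linear system:
  a + b + c + d = 7
  8a + 4b + 2c + d = 35
  27a + 9b + 3c + d = 93
  216a + 36b + 6c + d = 567
Solving the system yields a = 2, b = 3, c = 5, d = -3.
So f(s) = 2s^3 + 3s^2 + 5s - 3.
Then f(4) = 193.

193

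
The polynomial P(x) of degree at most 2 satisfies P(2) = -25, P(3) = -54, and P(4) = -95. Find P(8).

-379

Using the Lagrange interpolation formula with nodes 2, 3, 4:
  L_0(x) = (x - 3)(x - 4) / 2
  L_1(x) = (x - 2)(x - 4) / -1
  L_2(x) = (x - 2)(x - 3) / 2
Then P(x) = -25·L_0(x) - 54·L_1(x) - 95·L_2(x).
Expanding and collecting terms gives P(x) = -6x^2 + x - 3.
Evaluating at x = 8: P(8) = -379.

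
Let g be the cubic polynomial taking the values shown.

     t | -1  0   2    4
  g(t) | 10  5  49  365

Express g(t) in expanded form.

Using the Lagrange interpolation formula with nodes -1, 0, 2, 4:
  L_0(t) = t(t - 2)(t - 4) / -15
  L_1(t) = (t + 1)(t - 2)(t - 4) / 8
  L_2(t) = (t + 1)t(t - 4) / -12
  L_3(t) = (t + 1)t(t - 2) / 40
Then g(t) = 10·L_0(t) + 5·L_1(t) + 49·L_2(t) + 365·L_3(t).
Expanding and collecting terms gives g(t) = 5t^3 + 4t^2 - 6t + 5.
Check: g(4) = 365. ✓

g(t) = 5t^3 + 4t^2 - 6t + 5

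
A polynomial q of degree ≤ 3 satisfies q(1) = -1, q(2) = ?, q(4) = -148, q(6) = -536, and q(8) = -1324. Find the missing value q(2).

The 4 known points determine the degree-3 polynomial uniquely.
Write q(n) = an^3 + bn^2 + cn + d. Substituting each data point gives a linear system:
  a + b + c + d = -1
  64a + 16b + 4c + d = -148
  216a + 36b + 6c + d = -536
  512a + 64b + 8c + d = -1324
Solving the system yields a = -3, b = 4, c = -6, d = 4.
So q(n) = -3n^3 + 4n^2 - 6n + 4.
Then q(2) = -16.

-16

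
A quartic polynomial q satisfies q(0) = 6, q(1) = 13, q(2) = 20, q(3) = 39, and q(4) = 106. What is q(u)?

q(u) = u^4 - 4u^3 + 5u^2 + 5u + 6

Write q(u) = au^4 + bu^3 + cu^2 + du + e. Substituting each data point gives a linear system:
  e = 6
  a + b + c + d + e = 13
  16a + 8b + 4c + 2d + e = 20
  81a + 27b + 9c + 3d + e = 39
  256a + 64b + 16c + 4d + e = 106
Solving the system yields a = 1, b = -4, c = 5, d = 5, e = 6.
So q(u) = u^4 - 4u^3 + 5u^2 + 5u + 6.
Check: q(3) = 39. ✓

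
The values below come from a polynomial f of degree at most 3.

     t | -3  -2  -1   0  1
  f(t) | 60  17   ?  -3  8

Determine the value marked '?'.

-2

The 4 known points determine the degree-3 polynomial uniquely.
Write f(t) = at^3 + bt^2 + ct + d. Substituting each data point gives a linear system:
  -27a + 9b - 3c + d = 60
  -8a + 4b - 2c + d = 17
  d = -3
  a + b + c + d = 8
Solving the system yields a = -1, b = 6, c = 6, d = -3.
So f(t) = -t^3 + 6t^2 + 6t - 3.
Then f(-1) = -2.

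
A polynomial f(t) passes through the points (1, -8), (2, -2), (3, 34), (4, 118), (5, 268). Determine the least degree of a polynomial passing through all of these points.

3

Forward differences of the values at t = 1, 2, 3, 4, 5:
  f  : -8  -2  34  118  268
  Δ  : 6  36  84  150
  Δ^2: 30  48  66
  Δ^3: 18  18
  Δ^4: 0
The third differences are constant (18) and nonzero, while all higher differences vanish, so the minimal degree is 3.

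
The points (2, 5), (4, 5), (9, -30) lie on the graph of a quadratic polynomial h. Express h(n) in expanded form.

h(n) = -n^2 + 6n - 3

Using the Lagrange interpolation formula with nodes 2, 4, 9:
  L_0(n) = (n - 4)(n - 9) / 14
  L_1(n) = (n - 2)(n - 9) / -10
  L_2(n) = (n - 2)(n - 4) / 35
Then h(n) = 5·L_0(n) + 5·L_1(n) - 30·L_2(n).
Expanding and collecting terms gives h(n) = -n² + 6n - 3.
Check: h(4) = 5. ✓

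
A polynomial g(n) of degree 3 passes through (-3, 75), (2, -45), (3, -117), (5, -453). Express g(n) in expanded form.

g(n) = -3n^3 - 2n^2 - 5n - 3

Using the Lagrange interpolation formula with nodes -3, 2, 3, 5:
  L_0(n) = (n - 2)(n - 3)(n - 5) / -240
  L_1(n) = (n + 3)(n - 3)(n - 5) / 15
  L_2(n) = (n + 3)(n - 2)(n - 5) / -12
  L_3(n) = (n + 3)(n - 2)(n - 3) / 48
Then g(n) = 75·L_0(n) - 45·L_1(n) - 117·L_2(n) - 453·L_3(n).
Expanding and collecting terms gives g(n) = -3n^3 - 2n^2 - 5n - 3.
Check: g(3) = -117. ✓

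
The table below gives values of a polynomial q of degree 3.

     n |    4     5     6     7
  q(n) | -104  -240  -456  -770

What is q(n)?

Write q(n) = an^3 + bn^2 + cn + d. Substituting each data point gives a linear system:
  64a + 16b + 4c + d = -104
  125a + 25b + 5c + d = -240
  216a + 36b + 6c + d = -456
  343a + 49b + 7c + d = -770
Solving the system yields a = -3, b = 5, c = 2, d = 0.
So q(n) = -3n^3 + 5n^2 + 2n.
Check: q(7) = -770. ✓

q(n) = -3n^3 + 5n^2 + 2n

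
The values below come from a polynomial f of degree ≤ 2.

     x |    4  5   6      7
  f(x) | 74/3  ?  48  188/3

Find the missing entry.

106/3

The 3 known points determine the degree-2 polynomial uniquely.
Write f(x) = ax^2 + bx + c. Substituting each data point gives a linear system:
  16a + 4b + c = 74/3
  36a + 6b + c = 48
  49a + 7b + c = 188/3
Solving the system yields a = 1, b = 5/3, c = 2.
So f(x) = x² + (5/3)x + 2.
Then f(5) = 106/3.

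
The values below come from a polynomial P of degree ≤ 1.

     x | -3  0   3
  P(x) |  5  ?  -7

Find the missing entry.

On equispaced nodes a degree-1 polynomial has vanishing second forward difference, so
  P(-3) - 2·P(0) + P(3) = 0.
Substituting the known values and solving for P(0):
  -2·P(0) = 2
  P(0) = -1.

-1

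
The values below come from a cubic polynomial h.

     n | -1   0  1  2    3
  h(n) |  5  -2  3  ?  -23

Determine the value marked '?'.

2

The 4 known points determine the degree-3 polynomial uniquely.
Write h(n) = an^3 + bn^2 + cn + d. Substituting each data point gives a linear system:
  -a + b - c + d = 5
  d = -2
  a + b + c + d = 3
  27a + 9b + 3c + d = -23
Solving the system yields a = -3, b = 6, c = 2, d = -2.
So h(n) = -3n^3 + 6n^2 + 2n - 2.
Then h(2) = 2.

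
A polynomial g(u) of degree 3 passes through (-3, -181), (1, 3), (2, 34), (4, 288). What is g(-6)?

Using the Lagrange interpolation formula with nodes -3, 1, 2, 4:
  L_0(u) = (u - 1)(u - 2)(u - 4) / -140
  L_1(u) = (u + 3)(u - 2)(u - 4) / 12
  L_2(u) = (u + 3)(u - 1)(u - 4) / -10
  L_3(u) = (u + 3)(u - 1)(u - 2) / 42
Then g(u) = -181·L_0(u) + 3·L_1(u) + 34·L_2(u) + 288·L_3(u).
Expanding and collecting terms gives g(u) = 5u^3 - 3u^2 + 5u - 4.
Evaluating at u = -6: g(-6) = -1222.

-1222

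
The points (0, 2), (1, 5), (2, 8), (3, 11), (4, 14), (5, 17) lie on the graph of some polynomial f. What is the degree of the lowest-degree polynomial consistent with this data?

Forward differences of the values at u = 0, 1, 2, 3, 4, 5:
  f  : 2  5  8  11  14  17
  Δ  : 3  3  3  3  3
  Δ^2: 0  0  0  0
  Δ^3: 0  0  0
  Δ^4: 0  0
  Δ^5: 0
The first differences are constant (3) and nonzero, while all higher differences vanish, so the minimal degree is 1.

1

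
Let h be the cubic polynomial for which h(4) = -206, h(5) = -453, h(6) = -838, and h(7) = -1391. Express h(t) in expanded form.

Using the Lagrange interpolation formula with nodes 4, 5, 6, 7:
  L_0(t) = (t - 5)(t - 6)(t - 7) / -6
  L_1(t) = (t - 4)(t - 6)(t - 7) / 2
  L_2(t) = (t - 4)(t - 5)(t - 7) / -2
  L_3(t) = (t - 4)(t - 5)(t - 6) / 6
Then h(t) = -206·L_0(t) - 453·L_1(t) - 838·L_2(t) - 1391·L_3(t).
Expanding and collecting terms gives h(t) = -5t^3 + 6t^2 + 4t + 2.
Check: h(6) = -838. ✓

h(t) = -5t^3 + 6t^2 + 4t + 2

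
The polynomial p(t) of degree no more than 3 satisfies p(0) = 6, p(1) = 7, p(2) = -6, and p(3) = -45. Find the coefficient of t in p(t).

Write p(t) = at^3 + bt^2 + ct + d. Substituting each data point gives a linear system:
  d = 6
  a + b + c + d = 7
  8a + 4b + 2c + d = -6
  27a + 9b + 3c + d = -45
Solving the system yields a = -2, b = -1, c = 4, d = 6.
So p(t) = -2t³ - t² + 4t + 6.
The coefficient of t is 4.

4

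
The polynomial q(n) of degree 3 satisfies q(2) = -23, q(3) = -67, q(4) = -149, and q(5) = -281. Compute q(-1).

Using the Lagrange interpolation formula with nodes 2, 3, 4, 5:
  L_0(n) = (n - 3)(n - 4)(n - 5) / -6
  L_1(n) = (n - 2)(n - 4)(n - 5) / 2
  L_2(n) = (n - 2)(n - 3)(n - 5) / -2
  L_3(n) = (n - 2)(n - 3)(n - 4) / 6
Then q(n) = -23·L_0(n) - 67·L_1(n) - 149·L_2(n) - 281·L_3(n).
Expanding and collecting terms gives q(n) = -2n^3 - n^2 - n - 1.
Evaluating at n = -1: q(-1) = 1.

1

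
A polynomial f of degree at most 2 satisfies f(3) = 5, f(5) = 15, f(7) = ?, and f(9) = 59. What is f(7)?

On equispaced nodes a degree-2 polynomial has vanishing third forward difference, so
  - f(3) + 3·f(5) - 3·f(7) + f(9) = 0.
Substituting the known values and solving for f(7):
  -3·f(7) = -99
  f(7) = 33.

33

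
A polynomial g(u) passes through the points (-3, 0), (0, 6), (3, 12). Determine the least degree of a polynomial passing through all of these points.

1

Forward differences of the values at u = -3, 0, 3:
  g  : 0  6  12
  Δ  : 6  6
  Δ^2: 0
The first differences are constant (6) and nonzero, while all higher differences vanish, so the minimal degree is 1.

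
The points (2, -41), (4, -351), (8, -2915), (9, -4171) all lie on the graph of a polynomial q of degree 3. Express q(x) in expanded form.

q(x) = -6x^3 + 3x^2 - 5x + 5

Write q(x) = ax^3 + bx^2 + cx + d. Substituting each data point gives a linear system:
  8a + 4b + 2c + d = -41
  64a + 16b + 4c + d = -351
  512a + 64b + 8c + d = -2915
  729a + 81b + 9c + d = -4171
Solving the system yields a = -6, b = 3, c = -5, d = 5.
So q(x) = -6x^3 + 3x^2 - 5x + 5.
Check: q(2) = -41. ✓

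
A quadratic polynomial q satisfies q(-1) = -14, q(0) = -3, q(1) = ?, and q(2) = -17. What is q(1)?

-4

On equispaced nodes a degree-2 polynomial has vanishing third forward difference, so
  - q(-1) + 3·q(0) - 3·q(1) + q(2) = 0.
Substituting the known values and solving for q(1):
  -3·q(1) = 12
  q(1) = -4.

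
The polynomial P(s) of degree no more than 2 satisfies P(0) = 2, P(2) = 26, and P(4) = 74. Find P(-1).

Forward differences of the values at s = 0, 2, 4:
  P  : 2  26  74
  Δ  : 24  48
  Δ^2: 24
The second differences are constant, confirming degree 2.
Interpolating (Newton forward form) and evaluating at s = -1 gives P(-1) = -1.

-1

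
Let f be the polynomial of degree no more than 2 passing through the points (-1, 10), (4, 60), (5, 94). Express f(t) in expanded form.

Write f(t) = at^2 + bt + c. Substituting each data point gives a linear system:
  a - b + c = 10
  16a + 4b + c = 60
  25a + 5b + c = 94
Solving the system yields a = 4, b = -2, c = 4.
So f(t) = 4t^2 - 2t + 4.
Check: f(-1) = 10. ✓

f(t) = 4t^2 - 2t + 4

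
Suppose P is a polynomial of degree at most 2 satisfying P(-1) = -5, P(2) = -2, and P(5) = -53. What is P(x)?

Write P(x) = ax^2 + bx + c. Substituting each data point gives a linear system:
  a - b + c = -5
  4a + 2b + c = -2
  25a + 5b + c = -53
Solving the system yields a = -3, b = 4, c = 2.
So P(x) = -3x² + 4x + 2.
Check: P(2) = -2. ✓

P(x) = -3x^2 + 4x + 2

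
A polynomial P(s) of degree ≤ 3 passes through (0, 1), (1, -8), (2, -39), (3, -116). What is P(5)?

Write P(s) = as^3 + bs^2 + cs + d. Substituting each data point gives a linear system:
  d = 1
  a + b + c + d = -8
  8a + 4b + 2c + d = -39
  27a + 9b + 3c + d = -116
Solving the system yields a = -4, b = 1, c = -6, d = 1.
So P(s) = -4s^3 + s^2 - 6s + 1.
Then P(5) = -504.

-504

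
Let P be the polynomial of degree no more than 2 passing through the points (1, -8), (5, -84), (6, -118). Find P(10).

-314

Write P(u) = au^2 + bu + c. Substituting each data point gives a linear system:
  a + b + c = -8
  25a + 5b + c = -84
  36a + 6b + c = -118
Solving the system yields a = -3, b = -1, c = -4.
So P(u) = -3u^2 - u - 4.
Then P(10) = -314.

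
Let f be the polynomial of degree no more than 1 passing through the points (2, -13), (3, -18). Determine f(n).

f(n) = -5n - 3

Using the Lagrange interpolation formula with nodes 2, 3:
  L_0(n) = (n - 3) / -1
  L_1(n) = (n - 2) / 1
Then f(n) = -13·L_0(n) - 18·L_1(n).
Expanding and collecting terms gives f(n) = -5n - 3.
Check: f(2) = -13. ✓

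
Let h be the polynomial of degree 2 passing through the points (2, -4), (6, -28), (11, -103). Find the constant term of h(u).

-4

Write h(u) = au^2 + bu + c. Substituting each data point gives a linear system:
  4a + 2b + c = -4
  36a + 6b + c = -28
  121a + 11b + c = -103
Solving the system yields a = -1, b = 2, c = -4.
So h(u) = -u² + 2u - 4.
The constant term is -4.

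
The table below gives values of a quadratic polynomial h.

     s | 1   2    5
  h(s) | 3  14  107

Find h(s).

h(s) = 5s^2 - 4s + 2

Write h(s) = as^2 + bs + c. Substituting each data point gives a linear system:
  a + b + c = 3
  4a + 2b + c = 14
  25a + 5b + c = 107
Solving the system yields a = 5, b = -4, c = 2.
So h(s) = 5s² - 4s + 2.
Check: h(1) = 3. ✓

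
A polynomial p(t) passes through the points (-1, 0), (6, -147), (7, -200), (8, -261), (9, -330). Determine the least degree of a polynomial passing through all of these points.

2

Divided differences on the nodes -1, 6, 7, 8, 9:
  order 0: 0  -147  -200  -261  -330
  order 1: -21  -53  -61  -69
  order 2: -4  -4  -4
  order 3: 0  0
  order 4: 0
The order-2 divided differences are all -4 (nonzero) and every higher order vanishes, so the data lies on a polynomial of degree exactly 2.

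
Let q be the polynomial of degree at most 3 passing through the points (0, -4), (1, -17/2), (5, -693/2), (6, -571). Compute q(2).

-33

Using the Lagrange interpolation formula with nodes 0, 1, 5, 6:
  L_0(x) = (x - 1)(x - 5)(x - 6) / -30
  L_1(x) = x(x - 5)(x - 6) / 20
  L_2(x) = x(x - 1)(x - 6) / -20
  L_3(x) = x(x - 1)(x - 5) / 30
Then q(x) = -4·L_0(x) - 17/2·L_1(x) - 693/2·L_2(x) - 571·L_3(x).
Expanding and collecting terms gives q(x) = -2x³ - 4x² + (3/2)x - 4.
Evaluating at x = 2: q(2) = -33.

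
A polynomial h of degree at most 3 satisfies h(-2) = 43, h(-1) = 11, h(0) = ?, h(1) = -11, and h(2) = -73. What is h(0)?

5

On equispaced nodes a degree-3 polynomial has vanishing fourth forward difference, so
  h(-2) - 4·h(-1) + 6·h(0) - 4·h(1) + h(2) = 0.
Substituting the known values and solving for h(0):
  6·h(0) = 30
  h(0) = 5.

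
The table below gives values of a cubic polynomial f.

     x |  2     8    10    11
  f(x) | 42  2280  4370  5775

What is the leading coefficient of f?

4

Write f(x) = ax^3 + bx^2 + cx + d. Substituting each data point gives a linear system:
  8a + 4b + 2c + d = 42
  512a + 64b + 8c + d = 2280
  1000a + 100b + 10c + d = 4370
  1331a + 121b + 11c + d = 5775
Solving the system yields a = 4, b = 4, c = -3, d = 0.
So f(x) = 4x³ + 4x² - 3x.
The leading coefficient is 4.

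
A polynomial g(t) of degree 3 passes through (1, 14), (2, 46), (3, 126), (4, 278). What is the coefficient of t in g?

4

Write g(t) = at^3 + bt^2 + ct + d. Substituting each data point gives a linear system:
  a + b + c + d = 14
  8a + 4b + 2c + d = 46
  27a + 9b + 3c + d = 126
  64a + 16b + 4c + d = 278
Solving the system yields a = 4, b = 0, c = 4, d = 6.
So g(t) = 4t^3 + 4t + 6.
The coefficient of t is 4.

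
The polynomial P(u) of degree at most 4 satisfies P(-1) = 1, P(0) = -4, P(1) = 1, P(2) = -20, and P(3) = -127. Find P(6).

Using the Lagrange interpolation formula with nodes -1, 0, 1, 2, 3:
  L_0(u) = u(u - 1)(u - 2)(u - 3) / 24
  L_1(u) = (u + 1)(u - 1)(u - 2)(u - 3) / -6
  L_2(u) = (u + 1)u(u - 2)(u - 3) / 4
  L_3(u) = (u + 1)u(u - 1)(u - 3) / -6
  L_4(u) = (u + 1)u(u - 1)(u - 2) / 24
Then P(u) = 1·L_0(u) - 4·L_1(u) + 1·L_2(u) - 20·L_3(u) - 127·L_4(u).
Expanding and collecting terms gives P(u) = -u^4 - 4u^3 + 6u^2 + 4u - 4.
Evaluating at u = 6: P(6) = -1924.

-1924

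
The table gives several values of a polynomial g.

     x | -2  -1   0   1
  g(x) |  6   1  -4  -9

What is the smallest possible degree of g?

Forward differences of the values at x = -2, -1, 0, 1:
  g  : 6  1  -4  -9
  Δ  : -5  -5  -5
  Δ^2: 0  0
  Δ^3: 0
The first differences are constant (-5) and nonzero, while all higher differences vanish, so the minimal degree is 1.

1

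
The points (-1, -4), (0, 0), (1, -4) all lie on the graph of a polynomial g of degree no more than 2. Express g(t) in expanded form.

g(t) = -4t^2

Write g(t) = at^2 + bt + c. Substituting each data point gives a linear system:
  a - b + c = -4
  c = 0
  a + b + c = -4
Solving the system yields a = -4, b = 0, c = 0.
So g(t) = -4t².
Check: g(-1) = -4. ✓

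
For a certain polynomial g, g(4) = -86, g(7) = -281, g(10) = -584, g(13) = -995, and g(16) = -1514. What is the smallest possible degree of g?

Forward differences of the values at n = 4, 7, 10, 13, 16:
  g  : -86  -281  -584  -995  -1514
  Δ  : -195  -303  -411  -519
  Δ^2: -108  -108  -108
  Δ^3: 0  0
  Δ^4: 0
The second differences are constant (-108) and nonzero, while all higher differences vanish, so the minimal degree is 2.

2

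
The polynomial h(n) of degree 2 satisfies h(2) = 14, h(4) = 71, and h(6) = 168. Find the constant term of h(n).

-3

Write h(n) = an^2 + bn + c. Substituting each data point gives a linear system:
  4a + 2b + c = 14
  16a + 4b + c = 71
  36a + 6b + c = 168
Solving the system yields a = 5, b = -3/2, c = -3.
So h(n) = 5n² - (3/2)n - 3.
The constant term is -3.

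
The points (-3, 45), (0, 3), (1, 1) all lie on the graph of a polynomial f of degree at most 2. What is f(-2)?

Write f(n) = an^2 + bn + c. Substituting each data point gives a linear system:
  9a - 3b + c = 45
  c = 3
  a + b + c = 1
Solving the system yields a = 3, b = -5, c = 3.
So f(n) = 3n^2 - 5n + 3.
Then f(-2) = 25.

25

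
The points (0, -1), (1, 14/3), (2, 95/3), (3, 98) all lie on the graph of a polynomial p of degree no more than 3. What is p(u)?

Write p(u) = au^3 + bu^2 + cu + d. Substituting each data point gives a linear system:
  d = -1
  a + b + c + d = 14/3
  8a + 4b + 2c + d = 95/3
  27a + 9b + 3c + d = 98
Solving the system yields a = 3, b = 5/3, c = 1, d = -1.
So p(u) = 3u^3 + (5/3)u^2 + u - 1.
Check: p(2) = 95/3. ✓

p(u) = 3u^3 + (5/3)u^2 + u - 1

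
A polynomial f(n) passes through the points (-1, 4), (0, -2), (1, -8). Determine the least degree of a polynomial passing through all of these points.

1

Forward differences of the values at n = -1, 0, 1:
  f  : 4  -2  -8
  Δ  : -6  -6
  Δ^2: 0
The first differences are constant (-6) and nonzero, while all higher differences vanish, so the minimal degree is 1.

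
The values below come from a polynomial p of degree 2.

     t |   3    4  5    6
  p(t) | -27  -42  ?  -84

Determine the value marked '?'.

-61

On equispaced nodes a degree-2 polynomial has vanishing third forward difference, so
  - p(3) + 3·p(4) - 3·p(5) + p(6) = 0.
Substituting the known values and solving for p(5):
  -3·p(5) = 183
  p(5) = -61.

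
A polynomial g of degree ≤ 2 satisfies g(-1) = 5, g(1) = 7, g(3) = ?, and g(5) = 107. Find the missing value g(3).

41

On equispaced nodes a degree-2 polynomial has vanishing third forward difference, so
  - g(-1) + 3·g(1) - 3·g(3) + g(5) = 0.
Substituting the known values and solving for g(3):
  -3·g(3) = -123
  g(3) = 41.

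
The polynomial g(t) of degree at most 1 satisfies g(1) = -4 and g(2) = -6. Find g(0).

Write g(t) = at + b. Substituting each data point gives a linear system:
  a + b = -4
  2a + b = -6
Solving the system yields a = -2, b = -2.
So g(t) = -2t - 2.
Then g(0) = -2.

-2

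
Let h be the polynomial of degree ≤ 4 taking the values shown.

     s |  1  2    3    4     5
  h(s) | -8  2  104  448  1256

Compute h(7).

5512

Forward differences of the values at s = 1, 2, 3, 4, 5:
  h  : -8  2  104  448  1256
  Δ  : 10  102  344  808
  Δ^2: 92  242  464
  Δ^3: 150  222
  Δ^4: 72
The fourth differences are constant, confirming degree 4.
Interpolating (Newton forward form) and evaluating at s = 7 gives h(7) = 5512.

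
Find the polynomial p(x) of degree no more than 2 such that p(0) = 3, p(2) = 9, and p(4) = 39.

p(x) = 3x^2 - 3x + 3

Write p(x) = ax^2 + bx + c. Substituting each data point gives a linear system:
  c = 3
  4a + 2b + c = 9
  16a + 4b + c = 39
Solving the system yields a = 3, b = -3, c = 3.
So p(x) = 3x^2 - 3x + 3.
Check: p(2) = 9. ✓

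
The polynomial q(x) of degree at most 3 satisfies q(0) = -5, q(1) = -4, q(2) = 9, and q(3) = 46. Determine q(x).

q(x) = 2x^3 - x - 5

Write q(x) = ax^3 + bx^2 + cx + d. Substituting each data point gives a linear system:
  d = -5
  a + b + c + d = -4
  8a + 4b + 2c + d = 9
  27a + 9b + 3c + d = 46
Solving the system yields a = 2, b = 0, c = -1, d = -5.
So q(x) = 2x^3 - x - 5.
Check: q(0) = -5. ✓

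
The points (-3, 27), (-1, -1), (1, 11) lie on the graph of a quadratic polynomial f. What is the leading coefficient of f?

5

Write f(x) = ax^2 + bx + c. Substituting each data point gives a linear system:
  9a - 3b + c = 27
  a - b + c = -1
  a + b + c = 11
Solving the system yields a = 5, b = 6, c = 0.
So f(x) = 5x^2 + 6x.
The leading coefficient is 5.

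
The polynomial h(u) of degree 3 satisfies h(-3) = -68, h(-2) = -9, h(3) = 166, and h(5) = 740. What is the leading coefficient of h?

5

Write h(u) = au^3 + bu^2 + cu + d. Substituting each data point gives a linear system:
  -27a + 9b - 3c + d = -68
  -8a + 4b - 2c + d = -9
  27a + 9b + 3c + d = 166
  125a + 25b + 5c + d = 740
Solving the system yields a = 5, b = 6, c = -6, d = -5.
So h(u) = 5u^3 + 6u^2 - 6u - 5.
The leading coefficient is 5.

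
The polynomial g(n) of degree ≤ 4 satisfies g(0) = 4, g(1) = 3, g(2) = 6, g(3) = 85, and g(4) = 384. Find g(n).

g(n) = 3n^4 - 6n^3 - n^2 + 3n + 4

Using the Lagrange interpolation formula with nodes 0, 1, 2, 3, 4:
  L_0(n) = (n - 1)(n - 2)(n - 3)(n - 4) / 24
  L_1(n) = n(n - 2)(n - 3)(n - 4) / -6
  L_2(n) = n(n - 1)(n - 3)(n - 4) / 4
  L_3(n) = n(n - 1)(n - 2)(n - 4) / -6
  L_4(n) = n(n - 1)(n - 2)(n - 3) / 24
Then g(n) = 4·L_0(n) + 3·L_1(n) + 6·L_2(n) + 85·L_3(n) + 384·L_4(n).
Expanding and collecting terms gives g(n) = 3n⁴ - 6n³ - n² + 3n + 4.
Check: g(0) = 4. ✓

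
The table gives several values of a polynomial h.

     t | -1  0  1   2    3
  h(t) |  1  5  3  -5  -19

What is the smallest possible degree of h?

Forward differences of the values at t = -1, 0, 1, 2, 3:
  h  : 1  5  3  -5  -19
  Δ  : 4  -2  -8  -14
  Δ^2: -6  -6  -6
  Δ^3: 0  0
  Δ^4: 0
The second differences are constant (-6) and nonzero, while all higher differences vanish, so the minimal degree is 2.

2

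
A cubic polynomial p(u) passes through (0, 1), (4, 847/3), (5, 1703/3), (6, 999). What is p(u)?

Write p(u) = au^3 + bu^2 + cu + d. Substituting each data point gives a linear system:
  d = 1
  64a + 16b + 4c + d = 847/3
  125a + 25b + 5c + d = 1703/3
  216a + 36b + 6c + d = 999
Solving the system yields a = 5, b = -2, c = -5/3, d = 1.
So p(u) = 5u^3 - 2u^2 - (5/3)u + 1.
Check: p(0) = 1. ✓

p(u) = 5u^3 - 2u^2 - (5/3)u + 1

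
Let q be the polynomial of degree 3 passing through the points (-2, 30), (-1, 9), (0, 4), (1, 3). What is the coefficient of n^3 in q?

-2

Write q(n) = an^3 + bn^2 + cn + d. Substituting each data point gives a linear system:
  -8a + 4b - 2c + d = 30
  -a + b - c + d = 9
  d = 4
  a + b + c + d = 3
Solving the system yields a = -2, b = 2, c = -1, d = 4.
So q(n) = -2n^3 + 2n^2 - n + 4.
The leading coefficient is -2.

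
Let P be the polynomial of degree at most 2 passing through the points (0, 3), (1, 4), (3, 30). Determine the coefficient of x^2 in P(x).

Write P(x) = ax^2 + bx + c. Substituting each data point gives a linear system:
  c = 3
  a + b + c = 4
  9a + 3b + c = 30
Solving the system yields a = 4, b = -3, c = 3.
So P(x) = 4x^2 - 3x + 3.
The leading coefficient is 4.

4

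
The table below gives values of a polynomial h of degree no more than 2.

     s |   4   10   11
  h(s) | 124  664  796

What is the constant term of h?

Write h(s) = as^2 + bs + c. Substituting each data point gives a linear system:
  16a + 4b + c = 124
  100a + 10b + c = 664
  121a + 11b + c = 796
Solving the system yields a = 6, b = 6, c = 4.
So h(s) = 6s^2 + 6s + 4.
The constant term is 4.

4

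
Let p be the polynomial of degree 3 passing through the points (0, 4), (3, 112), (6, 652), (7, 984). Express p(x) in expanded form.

Write p(x) = ax^3 + bx^2 + cx + d. Substituting each data point gives a linear system:
  d = 4
  27a + 9b + 3c + d = 112
  216a + 36b + 6c + d = 652
  343a + 49b + 7c + d = 984
Solving the system yields a = 2, b = 6, c = 0, d = 4.
So p(x) = 2x^3 + 6x^2 + 4.
Check: p(6) = 652. ✓

p(x) = 2x^3 + 6x^2 + 4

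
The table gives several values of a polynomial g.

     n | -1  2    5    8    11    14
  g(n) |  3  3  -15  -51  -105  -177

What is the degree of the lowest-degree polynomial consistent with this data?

2

Forward differences of the values at n = -1, 2, 5, 8, 11, 14:
  g  : 3  3  -15  -51  -105  -177
  Δ  : 0  -18  -36  -54  -72
  Δ^2: -18  -18  -18  -18
  Δ^3: 0  0  0
  Δ^4: 0  0
  Δ^5: 0
The second differences are constant (-18) and nonzero, while all higher differences vanish, so the minimal degree is 2.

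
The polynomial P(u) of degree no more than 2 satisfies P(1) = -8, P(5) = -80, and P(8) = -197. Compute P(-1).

Using the Lagrange interpolation formula with nodes 1, 5, 8:
  L_0(u) = (u - 5)(u - 8) / 28
  L_1(u) = (u - 1)(u - 8) / -12
  L_2(u) = (u - 1)(u - 5) / 21
Then P(u) = -8·L_0(u) - 80·L_1(u) - 197·L_2(u).
Expanding and collecting terms gives P(u) = -3u^2 - 5.
Evaluating at u = -1: P(-1) = -8.

-8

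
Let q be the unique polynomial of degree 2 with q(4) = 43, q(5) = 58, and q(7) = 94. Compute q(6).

75

Write q(u) = au^2 + bu + c. Substituting each data point gives a linear system:
  16a + 4b + c = 43
  25a + 5b + c = 58
  49a + 7b + c = 94
Solving the system yields a = 1, b = 6, c = 3.
So q(u) = u^2 + 6u + 3.
Then q(6) = 75.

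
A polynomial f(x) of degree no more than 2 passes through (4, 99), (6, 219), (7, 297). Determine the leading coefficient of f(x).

6

Write f(x) = ax^2 + bx + c. Substituting each data point gives a linear system:
  16a + 4b + c = 99
  36a + 6b + c = 219
  49a + 7b + c = 297
Solving the system yields a = 6, b = 0, c = 3.
So f(x) = 6x² + 3.
The leading coefficient is 6.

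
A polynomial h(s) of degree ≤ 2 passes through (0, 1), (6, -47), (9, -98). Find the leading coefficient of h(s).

Write h(s) = as^2 + bs + c. Substituting each data point gives a linear system:
  c = 1
  36a + 6b + c = -47
  81a + 9b + c = -98
Solving the system yields a = -1, b = -2, c = 1.
So h(s) = -s² - 2s + 1.
The leading coefficient is -1.

-1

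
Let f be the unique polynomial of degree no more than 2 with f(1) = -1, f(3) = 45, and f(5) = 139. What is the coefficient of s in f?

Write f(s) = as^2 + bs + c. Substituting each data point gives a linear system:
  a + b + c = -1
  9a + 3b + c = 45
  25a + 5b + c = 139
Solving the system yields a = 6, b = -1, c = -6.
So f(s) = 6s^2 - s - 6.
The coefficient of s is -1.

-1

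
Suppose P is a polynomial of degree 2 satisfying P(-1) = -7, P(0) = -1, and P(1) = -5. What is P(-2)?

Forward differences of the values at u = -1, 0, 1:
  P  : -7  -1  -5
  Δ  : 6  -4
  Δ^2: -10
The second differences are constant, confirming degree 2.
Interpolating (Newton forward form) and evaluating at u = -2 gives P(-2) = -23.

-23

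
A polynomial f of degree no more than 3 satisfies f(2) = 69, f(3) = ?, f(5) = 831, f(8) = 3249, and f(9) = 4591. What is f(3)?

The 4 known points determine the degree-3 polynomial uniquely.
Write f(x) = ax^3 + bx^2 + cx + d. Substituting each data point gives a linear system:
  8a + 4b + 2c + d = 69
  125a + 25b + 5c + d = 831
  512a + 64b + 8c + d = 3249
  729a + 81b + 9c + d = 4591
Solving the system yields a = 6, b = 2, c = 6, d = 1.
So f(x) = 6x^3 + 2x^2 + 6x + 1.
Then f(3) = 199.

199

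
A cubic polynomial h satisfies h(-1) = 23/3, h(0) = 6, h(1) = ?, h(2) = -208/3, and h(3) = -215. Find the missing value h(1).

-23/3

On equispaced nodes a degree-3 polynomial has vanishing fourth forward difference, so
  h(-1) - 4·h(0) + 6·h(1) - 4·h(2) + h(3) = 0.
Substituting the known values and solving for h(1):
  6·h(1) = -46
  h(1) = -23/3.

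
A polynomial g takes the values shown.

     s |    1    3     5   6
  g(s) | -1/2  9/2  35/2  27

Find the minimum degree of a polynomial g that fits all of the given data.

Divided differences on the nodes 1, 3, 5, 6:
  order 0: -1/2  9/2  35/2  27
  order 1: 5/2  13/2  19/2
  order 2: 1  1
  order 3: 0
The order-2 divided differences are all 1 (nonzero) and every higher order vanishes, so the data lies on a polynomial of degree exactly 2.

2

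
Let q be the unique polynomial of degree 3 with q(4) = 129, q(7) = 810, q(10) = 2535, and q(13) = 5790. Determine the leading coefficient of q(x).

Write q(x) = ax^3 + bx^2 + cx + d. Substituting each data point gives a linear system:
  64a + 16b + 4c + d = 129
  343a + 49b + 7c + d = 810
  1000a + 100b + 10c + d = 2535
  2197a + 169b + 13c + d = 5790
Solving the system yields a = 3, b = -5, c = 3, d = 5.
So q(x) = 3x^3 - 5x^2 + 3x + 5.
The leading coefficient is 3.

3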